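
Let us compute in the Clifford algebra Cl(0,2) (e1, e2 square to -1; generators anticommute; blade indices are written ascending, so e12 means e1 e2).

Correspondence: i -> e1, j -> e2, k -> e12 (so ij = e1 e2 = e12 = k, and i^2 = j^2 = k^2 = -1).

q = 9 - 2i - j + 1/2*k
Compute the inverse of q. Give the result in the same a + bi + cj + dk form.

In blades: q = 9 - 2*e1 - e2 + 1/2*e12.
With qbar = 9 + 2*e1 + e2 - 1/2*e12 (scalar fixed, mapped units negated), q qbar = 345/4 (the sum of squared coefficients), so q^-1 = qbar / (345/4) = 12/115 + 8/345*e1 + 4/345*e2 - 2/345*e12; translating back:
Answer: 12/115 + 8/345*i + 4/345*j - 2/345*k


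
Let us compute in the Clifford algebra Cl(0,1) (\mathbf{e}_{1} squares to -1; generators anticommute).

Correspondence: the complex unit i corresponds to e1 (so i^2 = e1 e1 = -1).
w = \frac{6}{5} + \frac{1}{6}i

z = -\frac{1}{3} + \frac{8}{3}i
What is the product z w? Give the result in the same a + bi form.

In blades: z = -\frac{1}{3} + \frac{8}{3} e_{1}, w = \frac{6}{5} + \frac{1}{6} e_{1}.
Distribute z over w term by term (generator squares from the signature, products reordered to ascending indices): (-\frac{1}{3})*w = -\frac{2}{5} - \frac{1}{18} e_{1}; (\frac{8}{3} e_{1})*w = -\frac{4}{9} + \frac{16}{5} e_{1}.
Sum: -\frac{38}{45} + \frac{283}{90} e_{1}; translating back through the correspondence:
Answer: -\frac{38}{45} + \frac{283}{90}i


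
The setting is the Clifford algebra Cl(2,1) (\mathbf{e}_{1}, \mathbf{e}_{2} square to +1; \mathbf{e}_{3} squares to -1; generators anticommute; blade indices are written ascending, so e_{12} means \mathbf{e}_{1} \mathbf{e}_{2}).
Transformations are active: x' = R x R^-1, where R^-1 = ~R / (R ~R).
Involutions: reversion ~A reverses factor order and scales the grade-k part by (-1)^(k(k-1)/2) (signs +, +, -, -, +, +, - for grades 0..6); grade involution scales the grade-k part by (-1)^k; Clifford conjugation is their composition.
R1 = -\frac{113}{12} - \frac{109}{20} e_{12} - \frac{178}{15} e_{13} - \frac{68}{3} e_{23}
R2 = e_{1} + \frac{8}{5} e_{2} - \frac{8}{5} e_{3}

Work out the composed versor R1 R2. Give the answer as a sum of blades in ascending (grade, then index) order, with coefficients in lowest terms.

Distribute over the terms of R2 (each basis-blade product reordered to ascending indices, repeated generators contracted through their squares):
R1 (e_{1}) = -\frac{113}{12} e_{1} + \frac{109}{20} e_{2} + \frac{178}{15} e_{3} - \frac{68}{3} e_{123}
R1 (\frac{8}{5} e_{2}) = -\frac{218}{25} e_{1} - \frac{226}{15} e_{2} + \frac{544}{15} e_{3} + \frac{1424}{75} e_{123}
R1 (-\frac{8}{5} e_{3}) = -\frac{1424}{75} e_{1} - \frac{544}{15} e_{2} + \frac{226}{15} e_{3} + \frac{218}{25} e_{123}
Summing the partial products and collecting blades:
Answer: -\frac{11137}{300} e_{1} - \frac{2753}{60} e_{2} + \frac{316}{5} e_{3} + \frac{126}{25} e_{123}


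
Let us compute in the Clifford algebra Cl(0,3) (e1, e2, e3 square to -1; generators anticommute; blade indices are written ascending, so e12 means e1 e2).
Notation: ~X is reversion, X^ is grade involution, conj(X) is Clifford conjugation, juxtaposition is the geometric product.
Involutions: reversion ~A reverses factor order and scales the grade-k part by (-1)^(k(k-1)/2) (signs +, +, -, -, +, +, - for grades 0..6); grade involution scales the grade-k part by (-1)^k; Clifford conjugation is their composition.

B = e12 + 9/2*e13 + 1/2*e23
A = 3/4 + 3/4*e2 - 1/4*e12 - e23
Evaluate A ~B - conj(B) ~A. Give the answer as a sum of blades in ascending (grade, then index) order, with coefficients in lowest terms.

first term: -3/4 - 3/4*e1 + 3/8*e3 - 21/4*e12 - 5/2*e13 + 3/4*e23 + 27/8*e123
second term: 3/4 + 3/4*e1 - 3/8*e3 - 21/4*e12 - 5/2*e13 + 3/4*e23 + 27/8*e123
Answer: -3/2 - 3/2*e1 + 3/4*e3


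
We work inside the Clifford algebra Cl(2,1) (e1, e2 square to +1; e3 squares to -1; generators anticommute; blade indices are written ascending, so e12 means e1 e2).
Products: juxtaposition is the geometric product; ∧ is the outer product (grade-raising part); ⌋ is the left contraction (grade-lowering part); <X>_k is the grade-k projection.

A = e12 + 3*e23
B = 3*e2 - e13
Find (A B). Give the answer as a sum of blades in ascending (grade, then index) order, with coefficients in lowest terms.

step 1: 3*e1 - 9*e3 + 3*e12 + e23
Answer: 3*e1 - 9*e3 + 3*e12 + e23


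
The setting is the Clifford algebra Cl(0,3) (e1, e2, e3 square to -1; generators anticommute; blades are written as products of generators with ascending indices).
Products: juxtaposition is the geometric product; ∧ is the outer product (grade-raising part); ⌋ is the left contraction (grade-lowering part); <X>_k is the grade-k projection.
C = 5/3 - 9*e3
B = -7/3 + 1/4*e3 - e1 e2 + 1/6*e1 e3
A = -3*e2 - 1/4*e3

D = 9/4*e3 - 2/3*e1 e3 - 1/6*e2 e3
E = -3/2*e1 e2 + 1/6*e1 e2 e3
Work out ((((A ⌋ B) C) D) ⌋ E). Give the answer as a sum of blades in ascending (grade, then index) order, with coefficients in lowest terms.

step 1: 1/16 + 71/24*e1
step 2: 5/48 + 355/72*e1 - 9/16*e3 - 213/8*e1 e3
step 3: -1055/64 + 1929/32*e1 + 3/32*e2 + 6085/1728*e3 + 71/16*e1 e2 + 3175/288*e1 e3 - 5/288*e2 e3 - 355/432*e1 e2 e3
step 4: 8449/1296 - 119/864*e1 + 2491/27*e2 - 71/96*e3 + 31285/1296*e1 e2 + 1/64*e1 e3 - 643/64*e2 e3 - 1055/384*e1 e2 e3
Answer: 8449/1296 - 119/864*e1 + 2491/27*e2 - 71/96*e3 + 31285/1296*e1 e2 + 1/64*e1 e3 - 643/64*e2 e3 - 1055/384*e1 e2 e3


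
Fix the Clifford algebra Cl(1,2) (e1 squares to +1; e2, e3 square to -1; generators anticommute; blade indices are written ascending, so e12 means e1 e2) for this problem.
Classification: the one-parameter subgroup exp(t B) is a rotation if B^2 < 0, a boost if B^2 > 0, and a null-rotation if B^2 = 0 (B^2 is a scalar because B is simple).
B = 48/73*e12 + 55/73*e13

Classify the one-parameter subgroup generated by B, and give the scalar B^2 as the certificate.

B^2 term by term: the squares give (48/73)^2*(e12)^2 + (55/73)^2*(e13)^2 = 2304/5329*(+1) + 3025/5329*(+1) = 1 (each basis 2-blade squares to minus the product of its generators' squares); cross terms between blades sharing an index anticommute and cancel. So B^2 = 1.
Answer: boost, certificate B^2 = 1. The invariant at work: B^2 = 1 is unchanged by conjugation, hence its sign classifies the subgroup whatever basis B is written in.


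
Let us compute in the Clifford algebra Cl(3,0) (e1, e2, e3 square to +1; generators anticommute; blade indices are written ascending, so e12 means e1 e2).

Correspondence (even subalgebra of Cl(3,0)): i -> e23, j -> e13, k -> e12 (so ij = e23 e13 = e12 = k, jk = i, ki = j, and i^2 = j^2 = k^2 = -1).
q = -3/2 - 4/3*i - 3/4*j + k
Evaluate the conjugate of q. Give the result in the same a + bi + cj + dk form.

In blades: q = -3/2 + e12 - 3/4*e13 - 4/3*e23.
Quaternion conjugation is reversion on the even subalgebra: the scalar is fixed and every grade-2 blade flips sign, giving -3/2 - e12 + 3/4*e13 + 4/3*e23; translating back:
Answer: -3/2 + 4/3*i + 3/4*j - k


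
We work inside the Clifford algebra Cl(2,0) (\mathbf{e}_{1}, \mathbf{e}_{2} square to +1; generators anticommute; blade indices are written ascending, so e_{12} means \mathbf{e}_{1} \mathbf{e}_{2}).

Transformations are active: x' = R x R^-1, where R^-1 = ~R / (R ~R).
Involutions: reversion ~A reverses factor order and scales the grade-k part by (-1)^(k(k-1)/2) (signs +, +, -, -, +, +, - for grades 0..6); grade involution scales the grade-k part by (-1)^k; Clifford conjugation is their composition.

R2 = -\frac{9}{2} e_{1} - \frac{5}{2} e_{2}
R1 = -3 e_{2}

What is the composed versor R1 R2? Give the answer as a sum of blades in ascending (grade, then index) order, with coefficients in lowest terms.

Distribute over the terms of R1 (each basis-blade product reordered to ascending indices, repeated generators contracted through their squares):
(-3 e_{2}) R2 = \frac{15}{2} - \frac{27}{2} e_{12}
Answer: \frac{15}{2} - \frac{27}{2} e_{12}


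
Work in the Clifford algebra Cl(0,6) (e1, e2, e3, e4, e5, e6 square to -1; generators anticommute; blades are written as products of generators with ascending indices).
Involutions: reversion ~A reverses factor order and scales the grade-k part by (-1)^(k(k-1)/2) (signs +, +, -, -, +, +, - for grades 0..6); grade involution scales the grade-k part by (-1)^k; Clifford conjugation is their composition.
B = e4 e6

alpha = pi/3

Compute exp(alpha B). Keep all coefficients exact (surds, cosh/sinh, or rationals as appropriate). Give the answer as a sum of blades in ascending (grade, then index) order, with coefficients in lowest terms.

B^2 = (1)^2*(e4 e6)^2 = 1*(-1) = -1 (a basis 2-blade squares to minus the product of its generators' squares).
B^2 = -1 — since the square is negative, the closed form is circular: l = 1, alpha*l = pi/3, so exp(alpha B) = cos(pi/3) + (sin(pi/3)/1)*B = 1/2 + (sqrt(3)/2)*B.
Answer: 1/2 + sqrt(3)/2*e4 e6


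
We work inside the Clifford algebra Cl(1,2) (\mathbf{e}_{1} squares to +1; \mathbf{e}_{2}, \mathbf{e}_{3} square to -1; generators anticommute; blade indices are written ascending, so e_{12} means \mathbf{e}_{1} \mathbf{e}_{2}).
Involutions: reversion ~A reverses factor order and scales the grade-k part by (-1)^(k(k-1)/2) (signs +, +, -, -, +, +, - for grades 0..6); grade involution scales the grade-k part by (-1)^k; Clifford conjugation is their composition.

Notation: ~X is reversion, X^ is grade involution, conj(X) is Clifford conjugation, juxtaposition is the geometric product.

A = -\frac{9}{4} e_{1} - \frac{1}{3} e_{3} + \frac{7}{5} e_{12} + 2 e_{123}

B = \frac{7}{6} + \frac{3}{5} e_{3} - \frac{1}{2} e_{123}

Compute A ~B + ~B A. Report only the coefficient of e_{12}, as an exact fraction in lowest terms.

first term: -\frac{4}{5} - \frac{21}{8} e_{1} + \frac{14}{45} e_{3} + \frac{3}{5} e_{12} - \frac{27}{20} e_{13} - \frac{9}{8} e_{23} + \frac{238}{75} e_{123}
second term: -\frac{4}{5} - \frac{21}{8} e_{1} + \frac{14}{45} e_{3} + \frac{3}{5} e_{12} + \frac{27}{20} e_{13} - \frac{9}{8} e_{23} + \frac{238}{75} e_{123}
Answer: \frac{6}{5}


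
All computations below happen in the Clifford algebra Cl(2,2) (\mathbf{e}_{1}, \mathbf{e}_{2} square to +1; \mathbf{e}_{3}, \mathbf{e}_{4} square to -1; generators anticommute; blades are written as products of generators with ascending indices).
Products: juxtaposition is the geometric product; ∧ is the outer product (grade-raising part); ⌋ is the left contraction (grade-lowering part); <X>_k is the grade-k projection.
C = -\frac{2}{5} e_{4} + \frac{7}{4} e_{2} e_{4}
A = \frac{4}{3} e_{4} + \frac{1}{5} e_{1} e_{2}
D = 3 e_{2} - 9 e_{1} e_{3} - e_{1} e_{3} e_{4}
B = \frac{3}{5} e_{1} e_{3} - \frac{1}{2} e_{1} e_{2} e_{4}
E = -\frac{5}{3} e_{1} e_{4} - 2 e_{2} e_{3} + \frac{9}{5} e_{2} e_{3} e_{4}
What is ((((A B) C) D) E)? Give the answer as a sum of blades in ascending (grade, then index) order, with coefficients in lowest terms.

step 1: \frac{1}{10} e_{4} + \frac{2}{3} e_{1} e_{2} - \frac{3}{25} e_{2} e_{3} + \frac{4}{5} e_{1} e_{3} e_{4}
step 2: \frac{1}{25} + \frac{7}{40} e_{2} + \frac{8}{25} e_{1} e_{3} + \frac{7}{6} e_{1} e_{4} + \frac{21}{100} e_{3} e_{4} - \frac{7}{5} e_{1} e_{2} e_{3} - \frac{4}{15} e_{1} e_{2} e_{4} + \frac{6}{125} e_{2} e_{3} e_{4}
step 3: -\frac{471}{200} + \frac{21}{100} e_{1} - \frac{312}{25} e_{2} + \frac{7}{6} e_{3} - \frac{8}{25} e_{4} - \frac{6}{125} e_{1} e_{2} + \frac{96}{25} e_{1} e_{3} - \frac{109}{100} e_{1} e_{4} + \frac{4}{15} e_{2} e_{3} - \frac{7}{5} e_{2} e_{4} - \frac{2589}{250} e_{3} e_{4} + \frac{123}{200} e_{1} e_{2} e_{3} - \frac{767}{250} e_{1} e_{2} e_{4} - \frac{1}{25} e_{1} e_{3} e_{4} - \frac{177}{100} e_{2} e_{3} e_{4} + \frac{7}{40} e_{1} e_{2} e_{3} e_{4}
step 4: \frac{1676}{375} - \frac{607}{600} e_{1} + \frac{20989}{1875} e_{2} + \frac{2056}{75} e_{3} + \frac{367}{100} e_{4} - \frac{3728}{375} e_{1} e_{2} - \frac{7276}{625} e_{1} e_{3} + \frac{2341}{500} e_{1} e_{4} + \frac{14983}{3000} e_{2} e_{3} + \frac{5683}{250} e_{2} e_{4} - \frac{1658}{125} e_{3} e_{4} + \frac{1123}{250} e_{1} e_{2} e_{3} - \frac{1726}{125} e_{1} e_{2} e_{4} + \frac{89933}{11250} e_{1} e_{3} e_{4} - \frac{578}{125} e_{2} e_{3} e_{4} + \frac{9511}{4500} e_{1} e_{2} e_{3} e_{4}
Answer: \frac{1676}{375} - \frac{607}{600} e_{1} + \frac{20989}{1875} e_{2} + \frac{2056}{75} e_{3} + \frac{367}{100} e_{4} - \frac{3728}{375} e_{1} e_{2} - \frac{7276}{625} e_{1} e_{3} + \frac{2341}{500} e_{1} e_{4} + \frac{14983}{3000} e_{2} e_{3} + \frac{5683}{250} e_{2} e_{4} - \frac{1658}{125} e_{3} e_{4} + \frac{1123}{250} e_{1} e_{2} e_{3} - \frac{1726}{125} e_{1} e_{2} e_{4} + \frac{89933}{11250} e_{1} e_{3} e_{4} - \frac{578}{125} e_{2} e_{3} e_{4} + \frac{9511}{4500} e_{1} e_{2} e_{3} e_{4}


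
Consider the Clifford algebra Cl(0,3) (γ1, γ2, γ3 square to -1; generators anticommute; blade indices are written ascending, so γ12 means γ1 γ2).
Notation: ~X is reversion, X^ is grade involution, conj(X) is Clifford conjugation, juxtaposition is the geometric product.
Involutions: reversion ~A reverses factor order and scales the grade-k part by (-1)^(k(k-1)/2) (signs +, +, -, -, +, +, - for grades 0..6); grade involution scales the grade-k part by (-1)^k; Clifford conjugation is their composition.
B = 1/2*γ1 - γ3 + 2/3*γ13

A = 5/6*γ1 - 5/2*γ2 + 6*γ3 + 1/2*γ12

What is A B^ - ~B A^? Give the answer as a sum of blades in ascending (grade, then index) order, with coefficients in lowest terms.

first term: -67/12 + 4*γ1 - 1/4*γ2 - 5/9*γ3 - 5/4*γ12 + 23/6*γ13 - 13/6*γ23 + 13/6*γ123
second term: -67/12 - 4*γ1 - 1/4*γ2 + 5/9*γ3 + 5/4*γ12 - 23/6*γ13 + 17/6*γ23 + 7/6*γ123
Answer: 8*γ1 - 10/9*γ3 - 5/2*γ12 + 23/3*γ13 - 5*γ23 + γ123


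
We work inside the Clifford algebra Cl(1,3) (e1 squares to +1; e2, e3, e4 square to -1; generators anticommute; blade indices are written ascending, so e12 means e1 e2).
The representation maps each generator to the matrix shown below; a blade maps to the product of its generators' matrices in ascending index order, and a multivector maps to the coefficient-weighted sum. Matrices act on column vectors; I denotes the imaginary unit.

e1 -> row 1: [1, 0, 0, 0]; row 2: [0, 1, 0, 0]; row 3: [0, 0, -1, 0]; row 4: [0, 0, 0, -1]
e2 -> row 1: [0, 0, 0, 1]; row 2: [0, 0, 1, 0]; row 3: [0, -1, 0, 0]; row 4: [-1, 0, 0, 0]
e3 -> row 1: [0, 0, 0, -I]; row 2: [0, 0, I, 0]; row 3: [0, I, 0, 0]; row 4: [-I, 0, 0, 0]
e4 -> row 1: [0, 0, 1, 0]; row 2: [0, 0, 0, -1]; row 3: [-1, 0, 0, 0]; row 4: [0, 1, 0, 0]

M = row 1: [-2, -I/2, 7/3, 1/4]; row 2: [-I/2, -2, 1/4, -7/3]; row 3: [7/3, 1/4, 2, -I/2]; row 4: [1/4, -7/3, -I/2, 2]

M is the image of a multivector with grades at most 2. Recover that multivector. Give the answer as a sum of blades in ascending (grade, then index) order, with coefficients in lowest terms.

Method: the blade images are trace-orthogonal — tr(rho(e_A) rho(e_B)^-1) = 4 if A = B and 0 otherwise — and rho(e_A)^-1 = (e_A)^2 * rho(e_A) with (e_A)^2 = +1 or -1, so the coefficient of e_A in the preimage is (e_A)^2 * tr(M rho(e_A))/4.
Nonzero projections over blades of grade <= 2: e1: (e1)^2 = +1, tr(M rho(e1)) = -8, coefficient -2; e12: (e12)^2 = +1, tr(M rho(e12)) = 1, coefficient 1/4; e14: (e14)^2 = +1, tr(M rho(e14)) = 28/3, coefficient 7/3; e34: (e34)^2 = -1, tr(M rho(e34)) = -2, coefficient 1/2. Every other blade of grade <= 2 projects to 0.
Answer: -2*e1 + 1/4*e12 + 7/3*e14 + 1/2*e34


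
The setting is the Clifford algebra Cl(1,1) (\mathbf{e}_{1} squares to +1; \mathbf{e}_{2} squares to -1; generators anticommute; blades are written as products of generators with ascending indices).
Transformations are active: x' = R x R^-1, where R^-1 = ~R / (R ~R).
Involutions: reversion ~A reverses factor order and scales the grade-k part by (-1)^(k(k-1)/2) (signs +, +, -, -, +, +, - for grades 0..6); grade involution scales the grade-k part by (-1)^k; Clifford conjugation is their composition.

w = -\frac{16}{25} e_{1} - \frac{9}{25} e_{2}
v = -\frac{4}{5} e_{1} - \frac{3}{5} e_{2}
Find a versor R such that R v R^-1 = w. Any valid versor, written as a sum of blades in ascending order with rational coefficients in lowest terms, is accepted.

Take R = v + w = -\frac{36}{25} e_{1} - \frac{24}{25} e_{2}. Because q(v) = q(w) = \frac{7}{25}, conjugation by R sends v exactly to w.
Answer: -\frac{36}{25} e_{1} - \frac{24}{25} e_{2}


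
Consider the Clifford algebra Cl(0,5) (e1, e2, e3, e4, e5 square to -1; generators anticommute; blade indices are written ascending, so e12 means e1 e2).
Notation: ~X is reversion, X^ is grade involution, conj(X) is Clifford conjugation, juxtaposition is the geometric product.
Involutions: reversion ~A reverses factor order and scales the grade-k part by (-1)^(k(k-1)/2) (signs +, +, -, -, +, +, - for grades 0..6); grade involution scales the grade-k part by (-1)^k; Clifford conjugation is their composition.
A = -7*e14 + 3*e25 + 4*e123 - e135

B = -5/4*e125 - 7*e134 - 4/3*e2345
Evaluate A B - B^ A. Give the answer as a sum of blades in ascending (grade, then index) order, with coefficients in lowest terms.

first term: 15/4*e1 + 49*e3 + 5/4*e23 - 28*e24 + 4*e34 + 5*e35 + 7*e45 + 4/3*e124 + 16/3*e145 - 35/4*e245 - 28/3*e1235 - 21*e12345
second term: -15/4*e1 - 49*e3 + 5/4*e23 - 28*e24 + 4*e34 + 5*e35 + 7*e45 + 4/3*e124 + 16/3*e145 - 35/4*e245 + 28/3*e1235 + 21*e12345
Answer: 15/2*e1 + 98*e3 - 56/3*e1235 - 42*e12345


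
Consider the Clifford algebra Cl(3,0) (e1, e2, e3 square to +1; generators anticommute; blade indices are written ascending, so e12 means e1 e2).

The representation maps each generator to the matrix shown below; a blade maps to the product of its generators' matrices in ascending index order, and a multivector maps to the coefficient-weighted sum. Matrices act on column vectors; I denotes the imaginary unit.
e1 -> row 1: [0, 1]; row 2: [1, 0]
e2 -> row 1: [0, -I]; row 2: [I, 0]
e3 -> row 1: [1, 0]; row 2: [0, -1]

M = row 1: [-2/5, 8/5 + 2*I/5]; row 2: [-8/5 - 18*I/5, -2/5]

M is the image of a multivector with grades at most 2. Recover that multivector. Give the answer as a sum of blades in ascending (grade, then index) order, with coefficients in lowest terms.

Method: 1, rho(e1), rho(e2), rho(e3) form a trace-orthogonal basis of the 2x2 complex matrices (tr(X Y) = 2 if X = Y, else 0), so M = m0*1 + m1*rho(e1) + m2*rho(e2) + m3*rho(e3) with m0 = tr(M)/2 = -2/5, m1 = tr(M rho(e1))/2 = -8*I/5, m2 = tr(M rho(e2))/2 = -2 + 8*I/5, m3 = tr(M rho(e3))/2 = 0.
Multiplying table entries, the bivector images are rho(e12) = I*rho(e3), rho(e13) = -I*rho(e2), rho(e23) = I*rho(e1); with real blade coefficients the real parts of m0..m3 are the coefficients of 1, e1, e2, e3 and the imaginary parts give the bivectors (e23: Im m1, e13: -Im m2, e12: Im m3).
Answer: -2/5 - 2*e2 - 8/5*e13 - 8/5*e23


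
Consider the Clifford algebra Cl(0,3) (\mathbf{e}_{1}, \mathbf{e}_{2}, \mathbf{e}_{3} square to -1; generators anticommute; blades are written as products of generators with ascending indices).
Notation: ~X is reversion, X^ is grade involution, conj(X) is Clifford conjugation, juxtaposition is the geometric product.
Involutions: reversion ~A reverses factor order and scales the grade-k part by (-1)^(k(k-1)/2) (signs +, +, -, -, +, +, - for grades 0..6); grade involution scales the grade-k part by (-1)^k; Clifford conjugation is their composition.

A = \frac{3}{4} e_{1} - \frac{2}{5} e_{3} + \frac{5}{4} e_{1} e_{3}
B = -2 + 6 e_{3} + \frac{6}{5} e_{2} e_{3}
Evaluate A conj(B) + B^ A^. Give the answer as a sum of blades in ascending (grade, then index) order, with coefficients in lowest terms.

first term: -\frac{12}{5} + 6 e_{1} + \frac{12}{25} e_{2} + \frac{4}{5} e_{3} - \frac{3}{2} e_{1} e_{2} - 7 e_{1} e_{3} - \frac{9}{10} e_{1} e_{2} e_{3}
second term: \frac{12}{5} - 6 e_{1} - \frac{12}{25} e_{2} - \frac{4}{5} e_{3} - \frac{3}{2} e_{1} e_{2} - 7 e_{1} e_{3} - \frac{9}{10} e_{1} e_{2} e_{3}
Answer: -3 e_{1} e_{2} - 14 e_{1} e_{3} - \frac{9}{5} e_{1} e_{2} e_{3}


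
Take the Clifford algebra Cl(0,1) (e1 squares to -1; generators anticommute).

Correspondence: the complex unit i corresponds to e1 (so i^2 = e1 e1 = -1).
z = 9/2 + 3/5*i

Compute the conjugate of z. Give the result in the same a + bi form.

In blades: z = 9/2 + 3/5*e1.
Conjugation here is Clifford conjugation: the scalar is fixed and the grade-1 and grade-2 blades all flip sign, giving 9/2 - 3/5*e1; translating back:
Answer: 9/2 - 3/5*i


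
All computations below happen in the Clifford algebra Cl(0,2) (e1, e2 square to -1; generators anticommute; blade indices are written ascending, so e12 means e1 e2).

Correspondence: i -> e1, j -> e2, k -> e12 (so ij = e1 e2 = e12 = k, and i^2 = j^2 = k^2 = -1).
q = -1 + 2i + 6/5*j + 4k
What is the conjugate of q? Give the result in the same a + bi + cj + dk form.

In blades: q = -1 + 2*e1 + 6/5*e2 + 4*e12.
Conjugation here is Clifford conjugation: the scalar is fixed and the grade-1 and grade-2 blades all flip sign, giving -1 - 2*e1 - 6/5*e2 - 4*e12; translating back:
Answer: -1 - 2i - 6/5*j - 4k


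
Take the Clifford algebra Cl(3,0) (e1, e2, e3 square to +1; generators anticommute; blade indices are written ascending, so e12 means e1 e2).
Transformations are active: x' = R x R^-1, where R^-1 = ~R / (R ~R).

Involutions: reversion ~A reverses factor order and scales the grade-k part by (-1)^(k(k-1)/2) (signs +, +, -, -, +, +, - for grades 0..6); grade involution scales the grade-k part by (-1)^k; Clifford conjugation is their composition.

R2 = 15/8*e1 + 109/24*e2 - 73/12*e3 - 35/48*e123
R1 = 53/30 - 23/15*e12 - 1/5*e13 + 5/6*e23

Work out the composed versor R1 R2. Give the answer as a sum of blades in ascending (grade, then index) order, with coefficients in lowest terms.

Distribute over the terms of R1 (each basis-blade product reordered to ascending indices, repeated generators contracted through their squares):
(53/30) R2 = 53/16*e1 + 5777/720*e2 - 3869/360*e3 - 371/288*e123
(-23/15*e12) R2 = -2507/360*e1 + 23/8*e2 - 161/144*e3 + 1679/180*e123
(-1/5*e13) R2 = 73/60*e1 + 7/48*e2 + 3/8*e3 + 109/120*e123
(5/6*e23) R2 = 175/288*e1 - 365/72*e2 - 545/144*e3 + 25/16*e123
Summing the partial products and collecting blades:
Answer: -877/480*e1 + 239/40*e2 - 611/40*e3 + 1009/96*e123


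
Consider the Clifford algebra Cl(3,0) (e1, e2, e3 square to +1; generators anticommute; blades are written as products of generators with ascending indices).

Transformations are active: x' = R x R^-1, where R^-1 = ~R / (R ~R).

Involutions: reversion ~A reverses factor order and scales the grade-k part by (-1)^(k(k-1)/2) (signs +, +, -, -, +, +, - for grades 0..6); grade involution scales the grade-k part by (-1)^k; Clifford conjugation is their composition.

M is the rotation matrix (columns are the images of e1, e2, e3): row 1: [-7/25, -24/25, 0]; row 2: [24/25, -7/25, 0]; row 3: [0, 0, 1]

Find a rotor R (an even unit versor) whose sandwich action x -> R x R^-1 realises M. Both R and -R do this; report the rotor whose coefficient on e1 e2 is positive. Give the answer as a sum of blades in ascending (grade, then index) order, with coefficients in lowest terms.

Method: write R = a + b12*e1 e2 + b13*e1 e3 + b23*e2 e3 with a^2 + b12^2 + b13^2 + b23^2 = 1 (so R^-1 = ~R). Expanding the columns R e_j ~R gives tr M = 4a^2 - 1 and, from the antisymmetric part, M21 - M12 = -4a*b12, M13 - M31 = 4a*b13, M32 - M23 = -4a*b23.
Here tr M = 11/25, so a^2 = (1 + tr M)/4 = 9/25 and a = ±3/5. Taking a = 3/5: M21 - M12 = 48/25, M13 - M31 = 0, M32 - M23 = 0, giving b12 = -4/5, b13 = 0, b23 = 0, i.e. R = 3/5 - 4/5*e1 e2.
Its e1 e2 coefficient is negative, so report the other preimage -R.
Answer: -3/5 + 4/5*e1 e2. Key observation: the double cover Spin(3) -> SO(3) sends R and -R to the same matrix (trace 11/25 here), so the stated sign of the e1 e2 coefficient is what selects one sheet.


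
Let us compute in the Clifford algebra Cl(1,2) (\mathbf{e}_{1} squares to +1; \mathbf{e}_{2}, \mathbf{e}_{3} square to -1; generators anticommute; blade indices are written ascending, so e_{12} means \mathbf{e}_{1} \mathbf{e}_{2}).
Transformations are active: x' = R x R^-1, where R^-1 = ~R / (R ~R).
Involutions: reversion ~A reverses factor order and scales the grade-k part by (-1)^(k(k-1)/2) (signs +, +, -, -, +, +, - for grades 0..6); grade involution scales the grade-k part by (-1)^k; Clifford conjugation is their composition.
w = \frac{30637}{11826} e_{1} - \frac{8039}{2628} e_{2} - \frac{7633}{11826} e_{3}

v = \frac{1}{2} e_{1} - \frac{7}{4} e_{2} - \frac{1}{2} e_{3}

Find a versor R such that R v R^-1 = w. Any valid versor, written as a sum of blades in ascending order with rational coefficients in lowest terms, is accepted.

Equal squares first: v^2 = w^2 = -\frac{49}{16}. Then v + w = \frac{18275}{5913} e_{1} - \frac{6319}{1314} e_{2} - \frac{6773}{5913} e_{3} is a versor taking v to w, provided it is invertible.
Answer: \frac{18275}{5913} e_{1} - \frac{6319}{1314} e_{2} - \frac{6773}{5913} e_{3}


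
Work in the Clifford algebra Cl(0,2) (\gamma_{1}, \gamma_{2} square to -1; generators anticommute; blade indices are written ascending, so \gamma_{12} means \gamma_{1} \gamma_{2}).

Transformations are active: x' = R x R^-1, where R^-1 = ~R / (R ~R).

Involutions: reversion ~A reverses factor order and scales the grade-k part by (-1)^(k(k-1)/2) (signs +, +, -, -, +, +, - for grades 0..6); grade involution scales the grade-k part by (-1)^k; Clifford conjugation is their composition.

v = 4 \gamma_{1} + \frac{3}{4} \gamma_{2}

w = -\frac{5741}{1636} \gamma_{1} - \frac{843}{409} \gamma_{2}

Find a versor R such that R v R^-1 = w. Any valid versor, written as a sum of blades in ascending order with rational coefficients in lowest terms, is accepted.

Key observation: q(v) = q(w) = -\frac{265}{16} (sandwiches preserve the norm), so R = v + w = \frac{803}{1636} \gamma_{1} - \frac{2145}{1636} \gamma_{2} works whenever it is invertible — the component of v along it is kept and (v - w)/2 reverses, sending v to w.
Answer: \frac{803}{1636} \gamma_{1} - \frac{2145}{1636} \gamma_{2}


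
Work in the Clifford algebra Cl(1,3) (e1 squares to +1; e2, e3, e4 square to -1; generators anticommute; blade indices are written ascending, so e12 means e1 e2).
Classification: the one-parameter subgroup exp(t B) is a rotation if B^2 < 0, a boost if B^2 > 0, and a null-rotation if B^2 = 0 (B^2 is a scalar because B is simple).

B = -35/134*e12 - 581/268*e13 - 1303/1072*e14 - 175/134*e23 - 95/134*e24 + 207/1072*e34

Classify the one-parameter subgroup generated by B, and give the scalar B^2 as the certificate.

B^2 term by term: the squares give (-35/134)^2*(e12)^2 + (-581/268)^2*(e13)^2 + (-1303/1072)^2*(e14)^2 + (-175/134)^2*(e23)^2 + (-95/134)^2*(e24)^2 + (207/1072)^2*(e34)^2 = 1225/17956*(+1) + 337561/71824*(+1) + 1697809/1149184*(+1) + 30625/17956*(-1) + 9025/17956*(-1) + 42849/1149184*(-1) = 4 (each basis 2-blade squares to minus the product of its generators' squares); cross terms between blades sharing an index anticommute and cancel; the commuting (index-disjoint) pairs give grade-4 terms 2*c*c'*(blade product), which cancel blade by blade — e1234: -7245/71824 - 55195/17956 + 228025/71824 = 0 — confirming B is simple. So B^2 = 4.
Answer: boost, certificate B^2 = 4. Key observation: B^2 = 4 is a conjugation invariant, so its sign decides the class regardless of the surface form of B.


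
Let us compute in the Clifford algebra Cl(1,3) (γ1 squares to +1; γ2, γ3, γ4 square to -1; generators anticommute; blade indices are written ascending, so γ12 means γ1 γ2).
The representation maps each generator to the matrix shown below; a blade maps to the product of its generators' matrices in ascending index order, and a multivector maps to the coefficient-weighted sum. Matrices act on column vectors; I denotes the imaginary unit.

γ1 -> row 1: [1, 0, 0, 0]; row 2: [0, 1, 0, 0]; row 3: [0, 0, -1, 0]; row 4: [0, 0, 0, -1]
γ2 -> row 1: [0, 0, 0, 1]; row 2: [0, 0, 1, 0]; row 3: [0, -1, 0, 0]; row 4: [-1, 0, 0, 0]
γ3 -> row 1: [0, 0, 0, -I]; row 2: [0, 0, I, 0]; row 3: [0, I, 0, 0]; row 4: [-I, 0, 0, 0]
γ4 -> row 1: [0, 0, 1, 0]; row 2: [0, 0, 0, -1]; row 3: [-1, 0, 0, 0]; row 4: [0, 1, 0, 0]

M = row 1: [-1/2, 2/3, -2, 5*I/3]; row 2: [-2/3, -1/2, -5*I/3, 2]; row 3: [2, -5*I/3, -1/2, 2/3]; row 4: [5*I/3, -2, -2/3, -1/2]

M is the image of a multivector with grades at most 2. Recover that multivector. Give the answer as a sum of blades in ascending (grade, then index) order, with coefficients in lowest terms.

Method: the blade images are trace-orthogonal — tr(rho(e_A) rho(e_B)^-1) = 4 if A = B and 0 otherwise — and rho(e_A)^-1 = (e_A)^2 * rho(e_A) with (e_A)^2 = +1 or -1, so the coefficient of e_A in the preimage is (e_A)^2 * tr(M rho(e_A))/4.
Nonzero projections over blades of grade <= 2: 1: (1)^2 = +1, tr(M 1) = -2, coefficient -1/2; γ3: (γ3)^2 = -1, tr(M rho(γ3)) = 20/3, coefficient -5/3; γ4: (γ4)^2 = -1, tr(M rho(γ4)) = 8, coefficient -2; γ24: (γ24)^2 = -1, tr(M rho(γ24)) = -8/3, coefficient 2/3. Every other blade of grade <= 2 projects to 0.
Answer: -1/2 - 5/3*γ3 - 2*γ4 + 2/3*γ24


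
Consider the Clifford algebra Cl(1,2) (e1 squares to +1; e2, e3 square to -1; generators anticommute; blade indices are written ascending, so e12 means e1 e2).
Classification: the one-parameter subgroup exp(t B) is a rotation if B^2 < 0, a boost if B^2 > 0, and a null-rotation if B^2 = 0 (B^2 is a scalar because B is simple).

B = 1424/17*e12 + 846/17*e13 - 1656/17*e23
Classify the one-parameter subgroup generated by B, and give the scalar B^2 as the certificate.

B^2 term by term: the squares give (1424/17)^2*(e12)^2 + (846/17)^2*(e13)^2 + (-1656/17)^2*(e23)^2 = 2027776/289*(+1) + 715716/289*(+1) + 2742336/289*(-1) = 4 (each basis 2-blade squares to minus the product of its generators' squares); cross terms between blades sharing an index anticommute and cancel. So B^2 = 4.
Answer: boost, certificate B^2 = 4. Certificate logic: 4 is a conjugation-invariant scalar, so its sign fixes rotation versus boost versus null-rotation outright.


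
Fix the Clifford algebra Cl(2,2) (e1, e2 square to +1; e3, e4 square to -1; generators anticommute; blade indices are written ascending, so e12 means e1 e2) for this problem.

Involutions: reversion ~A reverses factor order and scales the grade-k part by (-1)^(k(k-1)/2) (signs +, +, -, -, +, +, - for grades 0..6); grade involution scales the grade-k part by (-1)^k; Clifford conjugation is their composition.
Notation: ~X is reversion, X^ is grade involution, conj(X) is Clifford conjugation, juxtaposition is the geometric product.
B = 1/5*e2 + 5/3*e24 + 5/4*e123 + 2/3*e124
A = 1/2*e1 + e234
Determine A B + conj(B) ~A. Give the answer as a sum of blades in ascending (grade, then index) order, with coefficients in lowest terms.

first term: -5/3*e3 + 1/10*e12 + 2/3*e13 - 5/4*e14 + 5/8*e23 + 1/3*e24 + 1/5*e34 + 5/6*e124
second term: -5/3*e3 + 1/10*e12 + 2/3*e13 - 5/4*e14 + 5/8*e23 + 1/3*e24 + 1/5*e34 - 5/6*e124
Answer: -10/3*e3 + 1/5*e12 + 4/3*e13 - 5/2*e14 + 5/4*e23 + 2/3*e24 + 2/5*e34


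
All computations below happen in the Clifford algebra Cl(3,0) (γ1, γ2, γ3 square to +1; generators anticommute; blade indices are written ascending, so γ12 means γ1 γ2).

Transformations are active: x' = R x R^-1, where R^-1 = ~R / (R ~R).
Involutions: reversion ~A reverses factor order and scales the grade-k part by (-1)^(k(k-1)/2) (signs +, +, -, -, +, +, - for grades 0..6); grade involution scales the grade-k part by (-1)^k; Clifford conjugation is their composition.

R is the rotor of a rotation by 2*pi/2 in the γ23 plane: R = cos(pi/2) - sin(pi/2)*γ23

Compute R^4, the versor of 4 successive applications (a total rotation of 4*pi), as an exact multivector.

Half-angle bookkeeping: 4 applications in γ23 add up to rotor phase 4*pi/2 = 2*pi, so R^4 = cos(2*pi) - sin(2*pi)*γ23.
cos(2*pi) = 1 and sin(2*pi) = 0, so R^4 = 1. The total rotation 4*pi is 2 full turns, so every vector returns to itself, yet the rotor is +1, back on the identity sheet (an even number of 2*pi turns).
Answer: 1


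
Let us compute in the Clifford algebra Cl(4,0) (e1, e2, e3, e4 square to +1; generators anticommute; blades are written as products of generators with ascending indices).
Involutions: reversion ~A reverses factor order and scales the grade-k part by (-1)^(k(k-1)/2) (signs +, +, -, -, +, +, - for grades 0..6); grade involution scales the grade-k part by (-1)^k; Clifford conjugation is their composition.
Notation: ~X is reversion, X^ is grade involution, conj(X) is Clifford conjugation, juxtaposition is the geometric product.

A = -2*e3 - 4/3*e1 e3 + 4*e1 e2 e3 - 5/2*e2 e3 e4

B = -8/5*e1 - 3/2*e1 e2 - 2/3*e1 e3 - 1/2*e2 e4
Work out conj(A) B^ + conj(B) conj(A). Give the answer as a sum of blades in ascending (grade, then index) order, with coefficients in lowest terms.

first term: 8/9 + 4/3*e1 - 8/3*e2 + 307/60*e3 - 16/5*e1 e3 + 22/5*e2 e3 - 3*e1 e2 e3 + 5/3*e1 e2 e4 - 7/4*e1 e3 e4 + e2 e3 e4 + 14/3*e1 e2 e3 e4
second term: -8/9 + 4/3*e1 + 8/3*e2 - 307/60*e3 + 16/5*e1 e3 + 22/5*e2 e3 + 3*e1 e2 e3 + 5/3*e1 e2 e4 - 7/4*e1 e3 e4 - e2 e3 e4 - 14/3*e1 e2 e3 e4
Answer: 8/3*e1 + 44/5*e2 e3 + 10/3*e1 e2 e4 - 7/2*e1 e3 e4


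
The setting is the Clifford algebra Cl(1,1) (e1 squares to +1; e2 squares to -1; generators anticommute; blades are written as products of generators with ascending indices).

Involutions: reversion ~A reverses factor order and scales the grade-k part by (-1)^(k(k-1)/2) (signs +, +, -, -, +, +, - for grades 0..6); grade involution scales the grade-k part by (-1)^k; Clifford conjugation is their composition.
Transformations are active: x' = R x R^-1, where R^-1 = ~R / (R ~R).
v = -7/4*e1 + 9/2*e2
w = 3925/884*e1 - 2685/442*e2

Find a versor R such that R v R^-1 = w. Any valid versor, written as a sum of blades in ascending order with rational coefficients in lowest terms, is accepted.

The midline construction: v and w both square to -275/16, so reflecting in their sum 1189/442*e1 - 348/221*e2 exchanges them.
Answer: 1189/442*e1 - 348/221*e2


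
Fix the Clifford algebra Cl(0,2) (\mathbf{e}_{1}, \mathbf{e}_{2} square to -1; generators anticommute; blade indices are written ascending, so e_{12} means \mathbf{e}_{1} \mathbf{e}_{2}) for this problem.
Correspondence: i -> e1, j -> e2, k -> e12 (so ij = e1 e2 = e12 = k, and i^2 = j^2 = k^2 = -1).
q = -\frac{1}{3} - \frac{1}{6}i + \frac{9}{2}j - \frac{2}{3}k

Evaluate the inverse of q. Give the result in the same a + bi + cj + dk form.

In blades: q = -\frac{1}{3} - \frac{1}{6} e_{1} + \frac{9}{2} e_{2} - \frac{2}{3} e_{12}.
With qbar = -\frac{1}{3} + \frac{1}{6} e_{1} - \frac{9}{2} e_{2} + \frac{2}{3} e_{12} (scalar fixed, mapped units negated), q qbar = \frac{125}{6} (the sum of squared coefficients), so q^-1 = qbar / (\frac{125}{6}) = -\frac{2}{125} + \frac{1}{125} e_{1} - \frac{27}{125} e_{2} + \frac{4}{125} e_{12}; translating back:
Answer: -\frac{2}{125} + \frac{1}{125}i - \frac{27}{125}j + \frac{4}{125}k


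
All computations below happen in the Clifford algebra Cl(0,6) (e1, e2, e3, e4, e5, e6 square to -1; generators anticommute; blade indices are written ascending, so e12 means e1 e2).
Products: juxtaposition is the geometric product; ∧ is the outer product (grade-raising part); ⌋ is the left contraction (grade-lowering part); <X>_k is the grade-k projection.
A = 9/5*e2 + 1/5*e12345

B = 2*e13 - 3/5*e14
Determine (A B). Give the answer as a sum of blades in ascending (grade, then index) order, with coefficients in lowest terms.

step 1: -18/5*e123 + 27/25*e124 + 3/25*e235 + 2/5*e245
Answer: -18/5*e123 + 27/25*e124 + 3/25*e235 + 2/5*e245


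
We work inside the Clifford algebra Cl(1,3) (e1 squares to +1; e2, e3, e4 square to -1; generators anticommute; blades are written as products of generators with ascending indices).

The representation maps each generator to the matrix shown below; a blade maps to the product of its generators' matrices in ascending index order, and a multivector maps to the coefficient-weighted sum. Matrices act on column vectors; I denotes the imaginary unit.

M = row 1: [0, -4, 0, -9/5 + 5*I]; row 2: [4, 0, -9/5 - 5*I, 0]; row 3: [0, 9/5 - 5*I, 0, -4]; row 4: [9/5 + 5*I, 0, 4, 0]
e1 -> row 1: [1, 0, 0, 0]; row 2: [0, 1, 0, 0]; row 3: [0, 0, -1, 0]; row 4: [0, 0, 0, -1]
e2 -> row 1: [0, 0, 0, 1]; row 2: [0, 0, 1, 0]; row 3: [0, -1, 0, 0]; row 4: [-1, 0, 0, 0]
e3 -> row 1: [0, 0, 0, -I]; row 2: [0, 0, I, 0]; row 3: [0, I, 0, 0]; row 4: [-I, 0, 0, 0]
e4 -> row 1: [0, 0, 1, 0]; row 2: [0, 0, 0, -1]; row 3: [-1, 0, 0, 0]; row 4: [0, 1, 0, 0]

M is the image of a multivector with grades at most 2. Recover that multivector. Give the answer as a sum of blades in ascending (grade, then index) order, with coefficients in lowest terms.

Method: the blade images are trace-orthogonal — tr(rho(e_A) rho(e_B)^-1) = 4 if A = B and 0 otherwise — and rho(e_A)^-1 = (e_A)^2 * rho(e_A) with (e_A)^2 = +1 or -1, so the coefficient of e_A in the preimage is (e_A)^2 * tr(M rho(e_A))/4.
Nonzero projections over blades of grade <= 2: e2: (e2)^2 = -1, tr(M rho(e2)) = 36/5, coefficient -9/5; e3: (e3)^2 = -1, tr(M rho(e3)) = 20, coefficient -5; e2 e4: (e2 e4)^2 = -1, tr(M rho(e2 e4)) = 16, coefficient -4. Every other blade of grade <= 2 projects to 0.
Answer: -9/5*e2 - 5*e3 - 4*e2 e4


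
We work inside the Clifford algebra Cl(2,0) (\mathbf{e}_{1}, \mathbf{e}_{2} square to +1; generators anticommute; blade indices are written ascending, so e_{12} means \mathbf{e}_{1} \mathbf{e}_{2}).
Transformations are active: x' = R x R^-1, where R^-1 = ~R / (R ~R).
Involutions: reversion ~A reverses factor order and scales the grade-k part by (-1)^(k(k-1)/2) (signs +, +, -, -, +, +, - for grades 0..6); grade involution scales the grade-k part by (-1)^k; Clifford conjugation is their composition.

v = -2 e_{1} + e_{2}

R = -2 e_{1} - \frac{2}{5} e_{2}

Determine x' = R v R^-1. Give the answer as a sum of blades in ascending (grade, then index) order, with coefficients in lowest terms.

~R = -2 e_{1} - \frac{2}{5} e_{2}, and R ~R = \frac{104}{25}, so R^-1 = ~R / (\frac{104}{25}).
R v = \frac{18}{5} - \frac{14}{5} e_{12}
Answer: -\frac{19}{13} e_{1} - \frac{22}{13} e_{2}


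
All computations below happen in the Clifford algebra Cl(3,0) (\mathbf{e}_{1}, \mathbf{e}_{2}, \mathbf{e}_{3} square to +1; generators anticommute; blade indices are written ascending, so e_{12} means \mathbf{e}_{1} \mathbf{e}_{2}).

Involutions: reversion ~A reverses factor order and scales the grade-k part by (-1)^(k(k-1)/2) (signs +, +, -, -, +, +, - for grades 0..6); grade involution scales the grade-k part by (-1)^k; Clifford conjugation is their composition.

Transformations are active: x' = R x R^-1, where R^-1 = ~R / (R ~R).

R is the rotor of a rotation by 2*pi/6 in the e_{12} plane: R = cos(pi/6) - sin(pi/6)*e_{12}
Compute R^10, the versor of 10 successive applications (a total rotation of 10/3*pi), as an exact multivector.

Rotor phase runs at HALF the rotation angle; powers of one rotor simply add phase, so after 10 steps in e_{12} the phase is 10*pi/6 = \frac{5 \pi}{3} and R^10 = cos(\frac{5 \pi}{3}) - sin(\frac{5 \pi}{3})*e_{12}.
cos(\frac{5 \pi}{3}) = \frac{1}{2} and sin(\frac{5 \pi}{3}) = - \frac{\sqrt{3}}{2}, so R^10 = \frac{1}{2} + \frac{\sqrt{3}}{2} e_{12}. The net rotation is 4/3*pi (after discarding 1 full turn, each of which contributes a factor -1 to the rotor); the rotor keeps the half-angle phase exactly.
Answer: \frac{1}{2} + \frac{\sqrt{3}}{2} e_{12}


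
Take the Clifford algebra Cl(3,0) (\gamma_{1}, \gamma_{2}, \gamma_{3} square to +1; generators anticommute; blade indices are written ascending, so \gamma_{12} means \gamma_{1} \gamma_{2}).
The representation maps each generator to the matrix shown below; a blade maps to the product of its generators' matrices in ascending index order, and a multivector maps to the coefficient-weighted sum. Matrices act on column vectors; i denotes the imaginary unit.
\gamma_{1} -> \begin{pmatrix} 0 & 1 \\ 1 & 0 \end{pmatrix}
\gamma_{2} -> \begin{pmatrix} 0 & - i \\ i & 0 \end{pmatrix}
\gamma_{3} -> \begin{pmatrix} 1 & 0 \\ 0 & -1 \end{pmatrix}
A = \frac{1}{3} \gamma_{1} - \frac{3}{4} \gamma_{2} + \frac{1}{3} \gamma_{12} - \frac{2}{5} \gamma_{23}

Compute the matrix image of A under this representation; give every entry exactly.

Bivector images (products of the table entries): rho(\gamma_{12}) = rho(\gamma_{1})rho(\gamma_{2}) = \begin{pmatrix} i & 0 \\ 0 & - i \end{pmatrix}; rho(\gamma_{23}) = rho(\gamma_{2})rho(\gamma_{3}) = \begin{pmatrix} 0 & i \\ i & 0 \end{pmatrix}.
M = (\frac{1}{3})*rho(\gamma_{1}) + (-\frac{3}{4})*rho(\gamma_{2}) + (\frac{1}{3})*rho(\gamma_{12}) + (-\frac{2}{5})*rho(\gamma_{23}), summed entrywise:
Answer: \begin{pmatrix} \frac{i}{3} & \frac{1}{3} + \frac{7 i}{20} \\ \frac{1}{3} - \frac{23 i}{20} & - \frac{i}{3} \end{pmatrix}
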